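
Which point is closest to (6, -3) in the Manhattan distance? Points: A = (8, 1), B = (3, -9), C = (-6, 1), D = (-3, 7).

Distances: d(A) = 6, d(B) = 9, d(C) = 16, d(D) = 19. Nearest: A = (8, 1) with distance 6.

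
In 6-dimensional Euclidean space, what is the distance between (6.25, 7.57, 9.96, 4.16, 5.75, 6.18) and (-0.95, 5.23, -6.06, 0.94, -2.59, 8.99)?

√(Σ(x_i - y_i)²) = √((6.25 - (-0.95))² + (7.57 - 5.23)² + (9.96 - (-6.06))² + (4.16 - 0.94)² + (5.75 - (-2.59))² + (6.18 - 8.99)²)
= √(7.2² + 2.34² + 16.02² + 3.22² + 8.34² + (-2.81)²) = √(51.84 + 5.4756 + 256.6404 + 10.3684 + 69.5556 + 7.8961) = √401.7761 ≈ 20.0444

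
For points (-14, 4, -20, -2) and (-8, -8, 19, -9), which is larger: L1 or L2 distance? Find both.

L1 = |-14 - (-8)| + |4 - (-8)| + |-20 - 19| + |-2 - (-9)| = 6 + 12 + 39 + 7 = 64
L2 = √(6² + 12² + 39² + 7²) = √1750 ≈ 41.833
L1 ≥ L2 always (equality iff movement is along one axis); L1 > L2 here.
Ratio L1/L2 = 64/√1750 ≈ 1.5299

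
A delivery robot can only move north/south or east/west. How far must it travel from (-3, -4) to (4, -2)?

Σ|x_i - y_i| = |-3 - 4| + |-4 - (-2)| = 7 + 2 = 9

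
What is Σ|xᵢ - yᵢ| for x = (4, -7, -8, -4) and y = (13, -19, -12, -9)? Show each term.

Σ|x_i - y_i| = |4 - 13| + |-7 - (-19)| + |-8 - (-12)| + |-4 - (-9)| = 9 + 12 + 4 + 5 = 30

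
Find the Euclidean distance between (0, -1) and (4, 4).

√(Σ(x_i - y_i)²) = √((0 - 4)² + (-1 - 4)²)
= √((-4)² + (-5)²) = √(16 + 25) = √41 ≈ 6.4031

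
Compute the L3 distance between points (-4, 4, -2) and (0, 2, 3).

(Σ|x_i - y_i|^3)^(1/3) = (|-4 - 0|^3 + |4 - 2|^3 + |-2 - 3|^3)^(1/3)
= (4^3 + 2^3 + 5^3)^(1/3) = (64 + 8 + 125)^(1/3) = (197)^(1/3) ≈ 5.8186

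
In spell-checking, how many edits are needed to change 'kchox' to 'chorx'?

Let D[i][j] be the edit distance between the first i characters of 'kchox' and the first j characters of 'chorx', with D[i][0] = i, D[0][j] = j, and D[i][j] = D[i-1][j-1] if the characters match, else 1 + min(D[i-1][j], D[i][j-1], D[i-1][j-1]). Filling the table (rows: prefixes of 'kchox', columns: prefixes of 'chorx'):
     ε  c  h  o  r  x
  ε  0  1  2  3  4  5
  k  1  1  2  3  4  5
  c  2  1  2  3  4  5
  h  3  2  1  2  3  4
  o  4  3  2  1  2  3
  x  5  4  3  2  2  2
The bottom-right entry gives D[5][5] = 2, so no sequence of fewer than 2 edits works. Backtracking through the table gives one optimal edit sequence (2 edits):
  kchox → chox (del k @1)
  chox → chorx (ins r @4)
Edit distance = 2.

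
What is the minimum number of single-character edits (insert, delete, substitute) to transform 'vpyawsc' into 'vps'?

Let D[i][j] be the edit distance between the first i characters of 'vpyawsc' and the first j characters of 'vps', with D[i][0] = i, D[0][j] = j, and D[i][j] = D[i-1][j-1] if the characters match, else 1 + min(D[i-1][j], D[i][j-1], D[i-1][j-1]). Filling the table (rows: prefixes of 'vpyawsc', columns: prefixes of 'vps'):
     ε  v  p  s
  ε  0  1  2  3
  v  1  0  1  2
  p  2  1  0  1
  y  3  2  1  1
  a  4  3  2  2
  w  5  4  3  3
  s  6  5  4  3
  c  7  6  5  4
The bottom-right entry gives D[7][3] = 4, so no sequence of fewer than 4 edits works. Backtracking through the table gives one optimal edit sequence (4 edits):
  vpyawsc → vpawsc (del y @3)
  vpawsc → vpwsc (del a @3)
  vpwsc → vpsc (del w @3)
  vpsc → vps (del c @4)
Edit distance = 4.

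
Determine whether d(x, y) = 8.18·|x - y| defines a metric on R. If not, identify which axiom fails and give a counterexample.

Yes. Since |x - y| is a metric on R and 8.18 > 0, the positive scalar multiple 8.18·|x - y| is also a metric: scaling by a positive constant preserves non-negativity, identity (d=0 ⟺ |x-y|=0 ⟺ x=y), symmetry, and the triangle inequality.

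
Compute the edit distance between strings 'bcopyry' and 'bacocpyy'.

Let D[i][j] be the edit distance between the first i characters of 'bcopyry' and the first j characters of 'bacocpyy', with D[i][0] = i, D[0][j] = j, and D[i][j] = D[i-1][j-1] if the characters match, else 1 + min(D[i-1][j], D[i][j-1], D[i-1][j-1]). Filling the table (rows: prefixes of 'bcopyry', columns: prefixes of 'bacocpyy'):
     ε  b  a  c  o  c  p  y  y
  ε  0  1  2  3  4  5  6  7  8
  b  1  0  1  2  3  4  5  6  7
  c  2  1  1  1  2  3  4  5  6
  o  3  2  2  2  1  2  3  4  5
  p  4  3  3  3  2  2  2  3  4
  y  5  4  4  4  3  3  3  2  3
  r  6  5  5  5  4  4  4  3  3
  y  7  6  6  6  5  5  5  4  3
The bottom-right entry gives D[7][8] = 3, so no sequence of fewer than 3 edits works. Backtracking through the table gives one optimal edit sequence (3 edits):
  bcopyry → bacopyry (ins a @2)
  bacopyry → bacocpyry (ins c @5)
  bacocpyry → bacocpyy (del r @8)
Edit distance = 3.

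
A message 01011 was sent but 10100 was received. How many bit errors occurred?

Differing positions: 1, 2, 3, 4, 5. Hamming distance = 5.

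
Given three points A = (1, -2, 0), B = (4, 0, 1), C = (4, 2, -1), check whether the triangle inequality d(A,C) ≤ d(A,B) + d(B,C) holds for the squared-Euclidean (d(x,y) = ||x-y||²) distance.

d(A,B) = 3² + 2² + 1² = 14, d(B,C) = 0² + 2² + 2² = 8, d(A,C) = 3² + 4² + 1² = 26.
d(A,C) = 26 > 14 + 8 = 22. Triangle inequality is VIOLATED. (Squared-Euclidean is not a metric — this is a counterexample.)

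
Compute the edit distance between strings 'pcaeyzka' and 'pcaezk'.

Let D[i][j] be the edit distance between the first i characters of 'pcaeyzka' and the first j characters of 'pcaezk', with D[i][0] = i, D[0][j] = j, and D[i][j] = D[i-1][j-1] if the characters match, else 1 + min(D[i-1][j], D[i][j-1], D[i-1][j-1]). Filling the table (rows: prefixes of 'pcaeyzka', columns: prefixes of 'pcaezk'):
     ε  p  c  a  e  z  k
  ε  0  1  2  3  4  5  6
  p  1  0  1  2  3  4  5
  c  2  1  0  1  2  3  4
  a  3  2  1  0  1  2  3
  e  4  3  2  1  0  1  2
  y  5  4  3  2  1  1  2
  z  6  5  4  3  2  1  2
  k  7  6  5  4  3  2  1
  a  8  7  6  5  4  3  2
The bottom-right entry gives D[8][6] = 2, so no sequence of fewer than 2 edits works. Backtracking through the table gives one optimal edit sequence (2 edits):
  pcaeyzka → pcaezka (del y @5)
  pcaezka → pcaezk (del a @7)
Edit distance = 2.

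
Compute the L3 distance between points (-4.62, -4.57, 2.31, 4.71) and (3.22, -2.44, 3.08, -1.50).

(Σ|x_i - y_i|^3)^(1/3) = (|-4.62 - 3.22|^3 + |-4.57 - (-2.44)|^3 + |2.31 - 3.08|^3 + |4.71 - (-1.5)|^3)^(1/3)
= (7.84^3 + 2.13^3 + 0.77^3 + 6.21^3)^(1/3) ≈ (481.8903 + 9.6636 + 0.4565 + 239.4831)^(1/3) = (731.4935)^(1/3) ≈ 9.0102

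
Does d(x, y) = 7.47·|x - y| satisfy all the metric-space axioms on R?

Yes. Since |x - y| is a metric on R and 7.47 > 0, the positive scalar multiple 7.47·|x - y| is also a metric: scaling by a positive constant preserves non-negativity, identity (d=0 ⟺ |x-y|=0 ⟺ x=y), symmetry, and the triangle inequality.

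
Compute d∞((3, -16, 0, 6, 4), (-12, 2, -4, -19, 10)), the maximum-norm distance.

max(|x_i - y_i|) = max(|3 - (-12)|, |-16 - 2|, |0 - (-4)|, |6 - (-19)|, |4 - 10|) = max(15, 18, 4, 25, 6) = 25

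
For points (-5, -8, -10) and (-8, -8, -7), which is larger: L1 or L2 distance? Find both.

L1 = |-5 - (-8)| + |-8 - (-8)| + |-10 - (-7)| = 3 + 0 + 3 = 6
L2 = √(3² + 0² + 3²) = √18 ≈ 4.2426
L1 ≥ L2 always (equality iff movement is along one axis); L1 > L2 here.
Ratio L1/L2 = 6/√18 ≈ 1.4142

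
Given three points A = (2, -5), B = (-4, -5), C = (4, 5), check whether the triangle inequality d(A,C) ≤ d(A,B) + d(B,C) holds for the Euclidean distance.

d(A,B) = √(6² + 0²) = √36 = 6, d(B,C) = √(8² + 10²) = √164 ≈ 12.8062, d(A,C) = √(2² + 10²) = √104 ≈ 10.198.
d(A,C) ≈ 10.198 ≤ 6 + 12.8062 = 18.8062. Triangle inequality is satisfied.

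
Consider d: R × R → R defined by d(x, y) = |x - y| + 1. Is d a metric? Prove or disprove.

No. d fails identity of indiscernibles (specifically d(x,x) = 0): d(-1, -1) = |-1 - (-1)| + 1 = 0 + 1 = 1 ≠ 0.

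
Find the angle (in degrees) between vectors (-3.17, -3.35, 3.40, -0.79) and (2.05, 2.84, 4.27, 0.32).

With u = (-3.17, -3.35, 3.40, -0.79), v = (2.05, 2.84, 4.27, 0.32):
u·v = (-3.17)·2.05 + (-3.35)·2.84 + 3.4·4.27 + (-0.79)·0.32 = (-6.4985) + (-9.514) + 14.518 + (-0.2528) = -1.7473.
|u| = √((-3.17)² + (-3.35)² + 3.4² + (-0.79)²) = √(10.0489 + 11.2225 + 11.56 + 0.6241) = √33.4555, |v| = √(2.05² + 2.84² + 4.27² + 0.32²) = √(4.2025 + 8.0656 + 18.2329 + 0.1024) = √30.6034.
cos θ = (u·v)/(|u||v|) = -1.7473/(√33.4555·√30.6034) ≈ -0.054607
θ = arccos(-0.054607) ≈ 93.13°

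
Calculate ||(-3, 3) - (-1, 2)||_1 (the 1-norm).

Σ|x_i - y_i| = |-3 - (-1)| + |3 - 2| = 2 + 1 = 3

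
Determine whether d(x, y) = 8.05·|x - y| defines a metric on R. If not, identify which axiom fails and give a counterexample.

Yes. Since |x - y| is a metric on R and 8.05 > 0, the positive scalar multiple 8.05·|x - y| is also a metric: scaling by a positive constant preserves non-negativity, identity (d=0 ⟺ |x-y|=0 ⟺ x=y), symmetry, and the triangle inequality.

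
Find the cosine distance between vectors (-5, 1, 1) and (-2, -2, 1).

With u = (-5, 1, 1), v = (-2, -2, 1):
u·v = (-5)·(-2) + 1·(-2) + 1·1 = 10 + (-2) + 1 = 9.
|u| = √((-5)² + 1² + 1²) = √27, |v| = √((-2)² + (-2)² + 1²) = √9, so |u||v| = √(27·9) = √243.
cos θ = (u·v)/(|u||v|) = 9/√243 ≈ 0.5774
Cosine distance = 1 - cos θ ≈ 1 - 0.5774 = 0.4226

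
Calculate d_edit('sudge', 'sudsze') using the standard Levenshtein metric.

Let D[i][j] be the edit distance between the first i characters of 'sudge' and the first j characters of 'sudsze', with D[i][0] = i, D[0][j] = j, and D[i][j] = D[i-1][j-1] if the characters match, else 1 + min(D[i-1][j], D[i][j-1], D[i-1][j-1]). Filling the table (rows: prefixes of 'sudge', columns: prefixes of 'sudsze'):
     ε  s  u  d  s  z  e
  ε  0  1  2  3  4  5  6
  s  1  0  1  2  3  4  5
  u  2  1  0  1  2  3  4
  d  3  2  1  0  1  2  3
  g  4  3  2  1  1  2  3
  e  5  4  3  2  2  2  2
The bottom-right entry gives D[5][6] = 2, so no sequence of fewer than 2 edits works. Backtracking through the table gives one optimal edit sequence (2 edits):
  sudge → sudsge (ins s @4)
  sudsge → sudsze (sub g→z @5)
Edit distance = 2.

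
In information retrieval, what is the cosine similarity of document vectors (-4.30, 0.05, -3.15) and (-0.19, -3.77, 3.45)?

With u = (-4.30, 0.05, -3.15), v = (-0.19, -3.77, 3.45):
u·v = (-4.3)·(-0.19) + 0.05·(-3.77) + (-3.15)·3.45 = 0.817 + (-0.1885) + (-10.8675) = -10.239.
|u| = √((-4.3)² + 0.05² + (-3.15)²) = √(18.49 + 0.0025 + 9.9225) = √28.415, |v| = √((-0.19)² + (-3.77)² + 3.45²) = √(0.0361 + 14.2129 + 11.9025) = √26.1515.
cos θ = (u·v)/(|u||v|) = -10.239/(√28.415·√26.1515) ≈ -0.3756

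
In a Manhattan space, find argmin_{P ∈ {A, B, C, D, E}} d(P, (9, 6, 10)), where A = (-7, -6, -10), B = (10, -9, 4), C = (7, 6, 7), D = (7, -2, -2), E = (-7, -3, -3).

Distances: d(A) = 48, d(B) = 22, d(C) = 5, d(D) = 22, d(E) = 38. Nearest: C = (7, 6, 7) with distance 5.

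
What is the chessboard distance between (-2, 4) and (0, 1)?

max(|x_i - y_i|) = max(|-2 - 0|, |4 - 1|) = max(2, 3) = 3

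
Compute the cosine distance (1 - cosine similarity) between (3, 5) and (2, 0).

With u = (3, 5), v = (2, 0):
u·v = 3·2 + 5·0 = 6 + 0 = 6.
|u| = √(3² + 5²) = √34, |v| = √(2² + 0²) = √4, so |u||v| = √(34·4) = √136.
cos θ = (u·v)/(|u||v|) = 6/√136 ≈ 0.5145
Cosine distance = 1 - cos θ ≈ 1 - 0.5145 = 0.4855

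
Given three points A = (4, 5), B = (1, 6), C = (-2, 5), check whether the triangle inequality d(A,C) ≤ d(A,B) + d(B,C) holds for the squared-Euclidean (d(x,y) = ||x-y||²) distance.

d(A,B) = 3² + 1² = 10, d(B,C) = 3² + 1² = 10, d(A,C) = 6² + 0² = 36.
d(A,C) = 36 > 10 + 10 = 20. Triangle inequality is VIOLATED. (Squared-Euclidean is not a metric — this is a counterexample.)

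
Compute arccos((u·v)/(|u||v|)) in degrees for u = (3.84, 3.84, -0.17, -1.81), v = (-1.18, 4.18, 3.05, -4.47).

With u = (3.84, 3.84, -0.17, -1.81), v = (-1.18, 4.18, 3.05, -4.47):
u·v = 3.84·(-1.18) + 3.84·4.18 + (-0.17)·3.05 + (-1.81)·(-4.47) = (-4.5312) + 16.0512 + (-0.5185) + 8.0907 = 19.0922.
|u| = √(3.84² + 3.84² + (-0.17)² + (-1.81)²) = √(14.7456 + 14.7456 + 0.0289 + 3.2761) = √32.7962, |v| = √((-1.18)² + 4.18² + 3.05² + (-4.47)²) = √(1.3924 + 17.4724 + 9.3025 + 19.9809) = √48.1482.
cos θ = (u·v)/(|u||v|) = 19.0922/(√32.7962·√48.1482) ≈ 0.480457
θ = arccos(0.480457) ≈ 61.28°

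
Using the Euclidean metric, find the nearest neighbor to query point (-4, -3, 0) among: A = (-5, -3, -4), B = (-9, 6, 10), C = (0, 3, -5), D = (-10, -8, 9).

Distances: d(A) ≈ 4.1231, d(B) ≈ 14.3527, d(C) ≈ 8.775, d(D) ≈ 11.9164. Nearest: A = (-5, -3, -4) with distance 4.1231.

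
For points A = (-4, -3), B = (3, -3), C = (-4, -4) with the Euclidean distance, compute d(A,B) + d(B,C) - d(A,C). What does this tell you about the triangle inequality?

d(A,B) = √(7² + 0²) = √49 = 7, d(B,C) = √(7² + 1²) = √50 ≈ 7.0711, d(A,C) = √(0² + 1²) = √1 = 1.
d(A,B) + d(B,C) - d(A,C) = 7 + 7.0711 - 1 = 14.0711 - 1 = 13.0711 (to 4 decimal places). This is ≥ 0, so the triangle inequality holds for these points.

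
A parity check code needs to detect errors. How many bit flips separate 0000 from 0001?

Differing positions: 4. Hamming distance = 1.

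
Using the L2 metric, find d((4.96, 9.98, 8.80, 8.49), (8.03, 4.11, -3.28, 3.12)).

√(Σ(x_i - y_i)²) = √((4.96 - 8.03)² + (9.98 - 4.11)² + (8.8 - (-3.28))² + (8.49 - 3.12)²)
= √((-3.07)² + 5.87² + 12.08² + 5.37²) = √(9.4249 + 34.4569 + 145.9264 + 28.8369) = √218.6451 ≈ 14.7867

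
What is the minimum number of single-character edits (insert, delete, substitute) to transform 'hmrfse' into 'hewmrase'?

Let D[i][j] be the edit distance between the first i characters of 'hmrfse' and the first j characters of 'hewmrase', with D[i][0] = i, D[0][j] = j, and D[i][j] = D[i-1][j-1] if the characters match, else 1 + min(D[i-1][j], D[i][j-1], D[i-1][j-1]). Filling the table (rows: prefixes of 'hmrfse', columns: prefixes of 'hewmrase'):
     ε  h  e  w  m  r  a  s  e
  ε  0  1  2  3  4  5  6  7  8
  h  1  0  1  2  3  4  5  6  7
  m  2  1  1  2  2  3  4  5  6
  r  3  2  2  2  3  2  3  4  5
  f  4  3  3  3  3  3  3  4  5
  s  5  4  4  4  4  4  4  3  4
  e  6  5  4  5  5  5  5  4  3
The bottom-right entry gives D[6][8] = 3, so no sequence of fewer than 3 edits works. Backtracking through the table gives one optimal edit sequence (3 edits):
  hmrfse → hemrfse (ins e @2)
  hemrfse → hewmrfse (ins w @3)
  hewmrfse → hewmrase (sub f→a @6)
Edit distance = 3.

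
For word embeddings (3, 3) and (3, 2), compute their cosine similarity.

With u = (3, 3), v = (3, 2):
u·v = 3·3 + 3·2 = 9 + 6 = 15.
|u| = √(3² + 3²) = √18, |v| = √(3² + 2²) = √13, so |u||v| = √(18·13) = √234.
cos θ = (u·v)/(|u||v|) = 15/√234 ≈ 0.9806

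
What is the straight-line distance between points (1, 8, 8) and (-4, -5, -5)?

√(Σ(x_i - y_i)²) = √((1 - (-4))² + (8 - (-5))² + (8 - (-5))²)
= √(5² + 13² + 13²) = √(25 + 169 + 169) = √363 ≈ 19.0526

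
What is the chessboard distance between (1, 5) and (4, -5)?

max(|x_i - y_i|) = max(|1 - 4|, |5 - (-5)|) = max(3, 10) = 10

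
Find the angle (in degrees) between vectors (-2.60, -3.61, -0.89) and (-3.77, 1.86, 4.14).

With u = (-2.60, -3.61, -0.89), v = (-3.77, 1.86, 4.14):
u·v = (-2.6)·(-3.77) + (-3.61)·1.86 + (-0.89)·4.14 = 9.802 + (-6.7146) + (-3.6846) = -0.5972.
|u| = √((-2.6)² + (-3.61)² + (-0.89)²) = √(6.76 + 13.0321 + 0.7921) = √20.5842, |v| = √((-3.77)² + 1.86² + 4.14²) = √(14.2129 + 3.4596 + 17.1396) = √34.8121.
cos θ = (u·v)/(|u||v|) = -0.5972/(√20.5842·√34.8121) ≈ -0.022309
θ = arccos(-0.022309) ≈ 91.28°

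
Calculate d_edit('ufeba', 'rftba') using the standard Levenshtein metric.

Let D[i][j] be the edit distance between the first i characters of 'ufeba' and the first j characters of 'rftba', with D[i][0] = i, D[0][j] = j, and D[i][j] = D[i-1][j-1] if the characters match, else 1 + min(D[i-1][j], D[i][j-1], D[i-1][j-1]). Filling the table (rows: prefixes of 'ufeba', columns: prefixes of 'rftba'):
     ε  r  f  t  b  a
  ε  0  1  2  3  4  5
  u  1  1  2  3  4  5
  f  2  2  1  2  3  4
  e  3  3  2  2  3  4
  b  4  4  3  3  2  3
  a  5  5  4  4  3  2
The bottom-right entry gives D[5][5] = 2, so no sequence of fewer than 2 edits works. Backtracking through the table gives one optimal edit sequence (2 edits):
  ufeba → rfeba (sub u→r @1)
  rfeba → rftba (sub e→t @3)
Edit distance = 2.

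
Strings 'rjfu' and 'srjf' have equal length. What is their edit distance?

Let D[i][j] be the edit distance between the first i characters of 'rjfu' and the first j characters of 'srjf', with D[i][0] = i, D[0][j] = j, and D[i][j] = D[i-1][j-1] if the characters match, else 1 + min(D[i-1][j], D[i][j-1], D[i-1][j-1]). Filling the table (rows: prefixes of 'rjfu', columns: prefixes of 'srjf'):
     ε  s  r  j  f
  ε  0  1  2  3  4
  r  1  1  1  2  3
  j  2  2  2  1  2
  f  3  3  3  2  1
  u  4  4  4  3  2
The bottom-right entry gives D[4][4] = 2, so no sequence of fewer than 2 edits works. Backtracking through the table gives one optimal edit sequence (2 edits):
  rjfu → srjfu (ins s @1)
  srjfu → srjf (del u @5)
Edit distance = 2.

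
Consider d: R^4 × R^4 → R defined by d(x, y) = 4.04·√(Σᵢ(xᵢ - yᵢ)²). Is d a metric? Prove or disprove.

Yes. The L2 (Euclidean) norm induces a metric on R^4, and multiplying a metric by a positive constant 4.04 > 0 preserves all four axioms: non-negativity (4.04·||x-y|| ≥ 0), identity (4.04·||x-y|| = 0 ⟺ ||x-y|| = 0 ⟺ x = y), symmetry (||x-y|| = ||y-x||), and the triangle inequality (4.04·||x-z|| ≤ 4.04·||x-y|| + 4.04·||y-z||). So d is a metric.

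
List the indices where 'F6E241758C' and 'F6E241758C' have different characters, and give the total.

Differing positions: none. Hamming distance = 0.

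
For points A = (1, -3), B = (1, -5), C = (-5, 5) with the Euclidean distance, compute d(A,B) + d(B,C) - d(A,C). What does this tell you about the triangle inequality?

d(A,B) = √(0² + 2²) = √4 = 2, d(B,C) = √(6² + 10²) = √136 ≈ 11.6619, d(A,C) = √(6² + 8²) = √100 = 10.
d(A,B) + d(B,C) - d(A,C) = 2 + 11.6619 - 10 = 13.6619 - 10 = 3.6619 (to 4 decimal places). This is ≥ 0, so the triangle inequality holds for these points.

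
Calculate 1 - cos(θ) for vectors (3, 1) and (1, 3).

With u = (3, 1), v = (1, 3):
u·v = 3·1 + 1·3 = 3 + 3 = 6.
|u| = √(3² + 1²) = √10, |v| = √(1² + 3²) = √10, so |u||v| = √(10·10) = √100 = 10.
cos θ = (u·v)/(|u||v|) = 6/10 = 0.6
Cosine distance = 1 - cos θ = 1 - 0.6 = 0.4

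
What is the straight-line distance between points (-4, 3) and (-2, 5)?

√(Σ(x_i - y_i)²) = √((-4 - (-2))² + (3 - 5)²)
= √((-2)² + (-2)²) = √(4 + 4) = √8 ≈ 2.8284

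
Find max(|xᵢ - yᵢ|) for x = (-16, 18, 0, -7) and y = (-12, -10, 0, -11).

max(|x_i - y_i|) = max(|-16 - (-12)|, |18 - (-10)|, |0 - 0|, |-7 - (-11)|) = max(4, 28, 0, 4) = 28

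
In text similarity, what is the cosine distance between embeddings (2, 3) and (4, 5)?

With u = (2, 3), v = (4, 5):
u·v = 2·4 + 3·5 = 8 + 15 = 23.
|u| = √(2² + 3²) = √13, |v| = √(4² + 5²) = √41, so |u||v| = √(13·41) = √533.
cos θ = (u·v)/(|u||v|) = 23/√533 ≈ 0.9962
Cosine distance = 1 - cos θ ≈ 1 - 0.9962 = 0.0038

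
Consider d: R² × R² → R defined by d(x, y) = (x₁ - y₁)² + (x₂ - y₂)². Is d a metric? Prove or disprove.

No. The squared Euclidean distance fails the triangle inequality. Counterexample: x = (0, 0), y = (3, 1), z = (6, 2). d(x,z) = 6² + 2² = 40, but d(x,y) + d(y,z) = (3² + 1²) + (3² + 1²) = 10 + 10 = 20. Since 40 > 20, the triangle inequality is violated. (Note: √d, the ordinary Euclidean distance, IS a metric.)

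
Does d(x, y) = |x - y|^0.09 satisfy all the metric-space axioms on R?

Yes. With 0 < p = 0.09 ≤ 1, d(x,y) = |x-y|^0.09 is a metric on R. Non-negativity and symmetry are immediate; |x-y|^0.09 = 0 ⟺ |x-y| = 0 ⟺ x = y. For the triangle inequality, the function t ↦ t^0.09 is subadditive on [0,∞) when p ≤ 1, so |x-z|^0.09 ≤ (|x-y| + |y-z|)^0.09 ≤ |x-y|^0.09 + |y-z|^0.09.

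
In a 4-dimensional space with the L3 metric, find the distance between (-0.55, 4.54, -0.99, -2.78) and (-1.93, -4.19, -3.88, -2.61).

(Σ|x_i - y_i|^3)^(1/3) = (|-0.55 - (-1.93)|^3 + |4.54 - (-4.19)|^3 + |-0.99 - (-3.88)|^3 + |-2.78 - (-2.61)|^3)^(1/3)
= (1.38^3 + 8.73^3 + 2.89^3 + 0.17^3)^(1/3) ≈ (2.6281 + 665.3386 + 24.1376 + 0.0049)^(1/3) = (692.1092)^(1/3) ≈ 8.8456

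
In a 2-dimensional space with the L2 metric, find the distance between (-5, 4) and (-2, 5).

(Σ|x_i - y_i|^2)^(1/2) = (|-5 - (-2)|^2 + |4 - 5|^2)^(1/2)
= (3^2 + 1^2)^(1/2) = (9 + 1)^(1/2) = (10)^(1/2) ≈ 3.1623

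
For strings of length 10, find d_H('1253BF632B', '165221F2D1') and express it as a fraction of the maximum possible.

Differing positions: 2, 4, 5, 6, 7, 8, 9, 10. Hamming distance = 8. The maximum possible Hamming distance for length-10 strings is 10, so d_H/10 = 8/10 = 0.8.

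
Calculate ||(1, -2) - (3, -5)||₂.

√(Σ(x_i - y_i)²) = √((1 - 3)² + (-2 - (-5))²)
= √((-2)² + 3²) = √(4 + 9) = √13 ≈ 3.6056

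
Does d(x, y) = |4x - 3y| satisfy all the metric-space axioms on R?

No. d fails symmetry: d(3, 4) = |4·3 - 3·4| = |0| = 0, but d(4, 3) = |4·4 - 3·3| = |7| = 7. Since 0 ≠ 7, d(x,y) ≠ d(y,x) in general.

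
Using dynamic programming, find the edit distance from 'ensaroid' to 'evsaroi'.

Let D[i][j] be the edit distance between the first i characters of 'ensaroid' and the first j characters of 'evsaroi', with D[i][0] = i, D[0][j] = j, and D[i][j] = D[i-1][j-1] if the characters match, else 1 + min(D[i-1][j], D[i][j-1], D[i-1][j-1]). Filling the table (rows: prefixes of 'ensaroid', columns: prefixes of 'evsaroi'):
     ε  e  v  s  a  r  o  i
  ε  0  1  2  3  4  5  6  7
  e  1  0  1  2  3  4  5  6
  n  2  1  1  2  3  4  5  6
  s  3  2  2  1  2  3  4  5
  a  4  3  3  2  1  2  3  4
  r  5  4  4  3  2  1  2  3
  o  6  5  5  4  3  2  1  2
  i  7  6  6  5  4  3  2  1
  d  8  7  7  6  5  4  3  2
The bottom-right entry gives D[8][7] = 2, so no sequence of fewer than 2 edits works. Backtracking through the table gives one optimal edit sequence (2 edits):
  ensaroid → evsaroid (sub n→v @2)
  evsaroid → evsaroi (del d @8)
Edit distance = 2.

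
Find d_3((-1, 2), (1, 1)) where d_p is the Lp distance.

(Σ|x_i - y_i|^3)^(1/3) = (|-1 - 1|^3 + |2 - 1|^3)^(1/3)
= (2^3 + 1^3)^(1/3) = (8 + 1)^(1/3) = (9)^(1/3) ≈ 2.0801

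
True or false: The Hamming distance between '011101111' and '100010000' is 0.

Differing positions: 1, 2, 3, 4, 5, 6, 7, 8, 9. Hamming distance = 9, so the claim that d_H = 0 is false.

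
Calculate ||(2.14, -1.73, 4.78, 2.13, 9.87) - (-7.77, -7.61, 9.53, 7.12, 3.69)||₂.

√(Σ(x_i - y_i)²) = √((2.14 - (-7.77))² + (-1.73 - (-7.61))² + (4.78 - 9.53)² + (2.13 - 7.12)² + (9.87 - 3.69)²)
= √(9.91² + 5.88² + (-4.75)² + (-4.99)² + 6.18²) = √(98.2081 + 34.5744 + 22.5625 + 24.9001 + 38.1924) = √218.4375 ≈ 14.7796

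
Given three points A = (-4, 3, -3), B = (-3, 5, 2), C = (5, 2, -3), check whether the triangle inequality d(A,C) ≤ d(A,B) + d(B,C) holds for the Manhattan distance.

d(A,B) = 1 + 2 + 5 = 8, d(B,C) = 8 + 3 + 5 = 16, d(A,C) = 9 + 1 + 0 = 10.
d(A,C) = 10 ≤ 8 + 16 = 24. Triangle inequality is satisfied.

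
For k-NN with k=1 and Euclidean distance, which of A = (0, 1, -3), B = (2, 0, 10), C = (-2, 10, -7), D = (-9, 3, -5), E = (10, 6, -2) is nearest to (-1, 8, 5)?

Distances: d(A) ≈ 10.6771, d(B) ≈ 9.8995, d(C) ≈ 12.2066, d(D) ≈ 13.7477, d(E) ≈ 13.1909. Nearest: B = (2, 0, 10) with distance 9.8995.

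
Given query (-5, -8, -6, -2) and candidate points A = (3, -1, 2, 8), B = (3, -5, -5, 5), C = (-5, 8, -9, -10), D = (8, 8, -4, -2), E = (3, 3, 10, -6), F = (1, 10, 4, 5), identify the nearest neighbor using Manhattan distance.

Distances: d(A) = 33, d(B) = 19, d(C) = 27, d(D) = 31, d(E) = 39, d(F) = 41. Nearest: B = (3, -5, -5, 5) with distance 19.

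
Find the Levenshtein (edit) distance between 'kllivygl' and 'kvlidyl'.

Let D[i][j] be the edit distance between the first i characters of 'kllivygl' and the first j characters of 'kvlidyl', with D[i][0] = i, D[0][j] = j, and D[i][j] = D[i-1][j-1] if the characters match, else 1 + min(D[i-1][j], D[i][j-1], D[i-1][j-1]). Filling the table (rows: prefixes of 'kllivygl', columns: prefixes of 'kvlidyl'):
     ε  k  v  l  i  d  y  l
  ε  0  1  2  3  4  5  6  7
  k  1  0  1  2  3  4  5  6
  l  2  1  1  1  2  3  4  5
  l  3  2  2  1  2  3  4  4
  i  4  3  3  2  1  2  3  4
  v  5  4  3  3  2  2  3  4
  y  6  5  4  4  3  3  2  3
  g  7  6  5  5  4  4  3  3
  l  8  7  6  5  5  5  4  3
The bottom-right entry gives D[8][7] = 3, so no sequence of fewer than 3 edits works. Backtracking through the table gives one optimal edit sequence (3 edits):
  kllivygl → kvlivygl (sub l→v @2)
  kvlivygl → kvlidygl (sub v→d @5)
  kvlidygl → kvlidyl (del g @7)
Edit distance = 3.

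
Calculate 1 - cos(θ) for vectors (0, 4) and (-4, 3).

With u = (0, 4), v = (-4, 3):
u·v = 0·(-4) + 4·3 = 0 + 12 = 12.
|u| = √(0² + 4²) = √16, |v| = √((-4)² + 3²) = √25, so |u||v| = √(16·25) = √400 = 20.
cos θ = (u·v)/(|u||v|) = 12/20 = 0.6
Cosine distance = 1 - cos θ = 1 - 0.6 = 0.4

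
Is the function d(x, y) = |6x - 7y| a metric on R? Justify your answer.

No. d fails symmetry: d(1, 7) = |6·1 - 7·7| = |-43| = 43, but d(7, 1) = |6·7 - 7·1| = |35| = 35. Since 43 ≠ 35, d(x,y) ≠ d(y,x) in general.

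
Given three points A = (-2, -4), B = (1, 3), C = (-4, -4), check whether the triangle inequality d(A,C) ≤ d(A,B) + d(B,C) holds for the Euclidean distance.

d(A,B) = √(3² + 7²) = √58 ≈ 7.6158, d(B,C) = √(5² + 7²) = √74 ≈ 8.6023, d(A,C) = √(2² + 0²) = √4 = 2.
d(A,C) = 2 ≤ 7.6158 + 8.6023 = 16.2181. Triangle inequality is satisfied.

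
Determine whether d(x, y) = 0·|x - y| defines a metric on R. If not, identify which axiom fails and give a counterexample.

No. With c = 0, d(x,y) = 0 for all x, y. This fails identity of indiscernibles: d(3, 5) = 0 but 3 ≠ 5.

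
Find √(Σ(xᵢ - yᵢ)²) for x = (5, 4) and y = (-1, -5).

√(Σ(x_i - y_i)²) = √((5 - (-1))² + (4 - (-5))²)
= √(6² + 9²) = √(36 + 81) = √117 ≈ 10.8167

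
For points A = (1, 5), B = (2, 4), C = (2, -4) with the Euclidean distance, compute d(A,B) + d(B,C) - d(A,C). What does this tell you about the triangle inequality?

d(A,B) = √(1² + 1²) = √2 ≈ 1.4142, d(B,C) = √(0² + 8²) = √64 = 8, d(A,C) = √(1² + 9²) = √82 ≈ 9.0554.
d(A,B) + d(B,C) - d(A,C) = 1.4142 + 8 - 9.0554 = 9.4142 - 9.0554 = 0.3588 (to 4 decimal places). This is ≥ 0, so the triangle inequality holds for these points.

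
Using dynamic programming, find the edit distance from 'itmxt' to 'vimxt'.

Let D[i][j] be the edit distance between the first i characters of 'itmxt' and the first j characters of 'vimxt', with D[i][0] = i, D[0][j] = j, and D[i][j] = D[i-1][j-1] if the characters match, else 1 + min(D[i-1][j], D[i][j-1], D[i-1][j-1]). Filling the table (rows: prefixes of 'itmxt', columns: prefixes of 'vimxt'):
     ε  v  i  m  x  t
  ε  0  1  2  3  4  5
  i  1  1  1  2  3  4
  t  2  2  2  2  3  3
  m  3  3  3  2  3  4
  x  4  4  4  3  2  3
  t  5  5  5  4  3  2
The bottom-right entry gives D[5][5] = 2, so no sequence of fewer than 2 edits works. Backtracking through the table gives one optimal edit sequence (2 edits):
  itmxt → vtmxt (sub i→v @1)
  vtmxt → vimxt (sub t→i @2)
Edit distance = 2.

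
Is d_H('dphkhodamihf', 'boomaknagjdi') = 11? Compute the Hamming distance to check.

Differing positions: 1, 2, 3, 4, 5, 6, 7, 9, 10, 11, 12. Hamming distance = 11, so the claim is true.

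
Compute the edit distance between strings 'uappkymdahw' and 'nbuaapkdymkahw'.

Let D[i][j] be the edit distance between the first i characters of 'uappkymdahw' and the first j characters of 'nbuaapkdymkahw', with D[i][0] = i, D[0][j] = j, and D[i][j] = D[i-1][j-1] if the characters match, else 1 + min(D[i-1][j], D[i][j-1], D[i-1][j-1]). Filling the table (rows: prefixes of 'uappkymdahw', columns: prefixes of 'nbuaapkdymkahw'):
     ε  n  b  u  a  a  p  k  d  y  m  k  a  h  w
  ε  0  1  2  3  4  5  6  7  8  9 10 11 12 13 14
  u  1  1  2  2  3  4  5  6  7  8  9 10 11 12 13
  a  2  2  2  3  2  3  4  5  6  7  8  9 10 11 12
  p  3  3  3  3  3  3  3  4  5  6  7  8  9 10 11
  p  4  4  4  4  4  4  3  4  5  6  7  8  9 10 11
  k  5  5  5  5  5  5  4  3  4  5  6  7  8  9 10
  y  6  6  6  6  6  6  5  4  4  4  5  6  7  8  9
  m  7  7  7  7  7  7  6  5  5  5  4  5  6  7  8
  d  8  8  8  8  8  8  7  6  5  6  5  5  6  7  8
  a  9  9  9  9  8  8  8  7  6  6  6  6  5  6  7
  h 10 10 10 10  9  9  9  8  7  7  7  7  6  5  6
  w 11 11 11 11 10 10 10  9  8  8  8  8  7  6  5
The bottom-right entry gives D[11][14] = 5, so no sequence of fewer than 5 edits works. Backtracking through the table gives one optimal edit sequence (5 edits):
  uappkymdahw → nuappkymdahw (ins n @1)
  nuappkymdahw → nbuappkymdahw (ins b @2)
  nbuappkymdahw → nbuaapkymdahw (sub p→a @5)
  nbuaapkymdahw → nbuaapkdymdahw (ins d @8)
  nbuaapkdymdahw → nbuaapkdymkahw (sub d→k @11)
Edit distance = 5.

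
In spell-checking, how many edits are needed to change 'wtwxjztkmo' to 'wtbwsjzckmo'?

Let D[i][j] be the edit distance between the first i characters of 'wtwxjztkmo' and the first j characters of 'wtbwsjzckmo', with D[i][0] = i, D[0][j] = j, and D[i][j] = D[i-1][j-1] if the characters match, else 1 + min(D[i-1][j], D[i][j-1], D[i-1][j-1]). Filling the table (rows: prefixes of 'wtwxjztkmo', columns: prefixes of 'wtbwsjzckmo'):
     ε  w  t  b  w  s  j  z  c  k  m  o
  ε  0  1  2  3  4  5  6  7  8  9 10 11
  w  1  0  1  2  3  4  5  6  7  8  9 10
  t  2  1  0  1  2  3  4  5  6  7  8  9
  w  3  2  1  1  1  2  3  4  5  6  7  8
  x  4  3  2  2  2  2  3  4  5  6  7  8
  j  5  4  3  3  3  3  2  3  4  5  6  7
  z  6  5  4  4  4  4  3  2  3  4  5  6
  t  7  6  5  5  5  5  4  3  3  4  5  6
  k  8  7  6  6  6  6  5  4  4  3  4  5
  m  9  8  7  7  7  7  6  5  5  4  3  4
  o 10  9  8  8  8  8  7  6  6  5  4  3
The bottom-right entry gives D[10][11] = 3, so no sequence of fewer than 3 edits works. Backtracking through the table gives one optimal edit sequence (3 edits):
  wtwxjztkmo → wtbwxjztkmo (ins b @3)
  wtbwxjztkmo → wtbwsjztkmo (sub x→s @5)
  wtbwsjztkmo → wtbwsjzckmo (sub t→c @8)
Edit distance = 3.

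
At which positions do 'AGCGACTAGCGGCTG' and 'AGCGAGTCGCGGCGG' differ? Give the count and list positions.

Differing positions: 6, 8, 14. Hamming distance = 3.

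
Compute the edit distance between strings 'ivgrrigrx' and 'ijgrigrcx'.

Let D[i][j] be the edit distance between the first i characters of 'ivgrrigrx' and the first j characters of 'ijgrigrcx', with D[i][0] = i, D[0][j] = j, and D[i][j] = D[i-1][j-1] if the characters match, else 1 + min(D[i-1][j], D[i][j-1], D[i-1][j-1]). Filling the table (rows: prefixes of 'ivgrrigrx', columns: prefixes of 'ijgrigrcx'):
     ε  i  j  g  r  i  g  r  c  x
  ε  0  1  2  3  4  5  6  7  8  9
  i  1  0  1  2  3  4  5  6  7  8
  v  2  1  1  2  3  4  5  6  7  8
  g  3  2  2  1  2  3  4  5  6  7
  r  4  3  3  2  1  2  3  4  5  6
  r  5  4  4  3  2  2  3  3  4  5
  i  6  5  5  4  3  2  3  4  4  5
  g  7  6  6  5  4  3  2  3  4  5
  r  8  7  7  6  5  4  3  2  3  4
  x  9  8  8  7  6  5  4  3  3  3
The bottom-right entry gives D[9][9] = 3, so no sequence of fewer than 3 edits works. Backtracking through the table gives one optimal edit sequence (3 edits):
  ivgrrigrx → ijgrrigrx (sub v→j @2)
  ijgrrigrx → ijgrigrx (del r @4)
  ijgrigrx → ijgrigrcx (ins c @8)
Edit distance = 3.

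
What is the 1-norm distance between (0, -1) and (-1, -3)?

Σ|x_i - y_i| = |0 - (-1)| + |-1 - (-3)| = 1 + 2 = 3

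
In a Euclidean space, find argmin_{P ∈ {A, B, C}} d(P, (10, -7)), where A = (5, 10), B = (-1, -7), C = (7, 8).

Distances: d(A) ≈ 17.72, d(B) = 11, d(C) ≈ 15.2971. Nearest: B = (-1, -7) with distance 11.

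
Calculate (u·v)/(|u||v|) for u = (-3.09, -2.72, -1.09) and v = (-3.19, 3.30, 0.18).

With u = (-3.09, -2.72, -1.09), v = (-3.19, 3.30, 0.18):
u·v = (-3.09)·(-3.19) + (-2.72)·3.3 + (-1.09)·0.18 = 9.8571 + (-8.976) + (-0.1962) = 0.6849.
|u| = √((-3.09)² + (-2.72)² + (-1.09)²) = √(9.5481 + 7.3984 + 1.1881) = √18.1346, |v| = √((-3.19)² + 3.3² + 0.18²) = √(10.1761 + 10.89 + 0.0324) = √21.0985.
cos θ = (u·v)/(|u||v|) = 0.6849/(√18.1346·√21.0985) ≈ 0.035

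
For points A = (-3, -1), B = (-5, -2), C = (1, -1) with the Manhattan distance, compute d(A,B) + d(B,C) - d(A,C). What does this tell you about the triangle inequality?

d(A,B) = 2 + 1 = 3, d(B,C) = 6 + 1 = 7, d(A,C) = 4 + 0 = 4.
d(A,B) + d(B,C) - d(A,C) = 3 + 7 - 4 = 10 - 4 = 6. This is ≥ 0, so the triangle inequality holds for these points.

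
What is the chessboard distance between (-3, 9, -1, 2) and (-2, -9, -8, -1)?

max(|x_i - y_i|) = max(|-3 - (-2)|, |9 - (-9)|, |-1 - (-8)|, |2 - (-1)|) = max(1, 18, 7, 3) = 18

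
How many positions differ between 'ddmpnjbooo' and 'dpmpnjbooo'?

Differing positions: 2. Hamming distance = 1.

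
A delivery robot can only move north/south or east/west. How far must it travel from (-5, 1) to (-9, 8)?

Σ|x_i - y_i| = |-5 - (-9)| + |1 - 8| = 4 + 7 = 11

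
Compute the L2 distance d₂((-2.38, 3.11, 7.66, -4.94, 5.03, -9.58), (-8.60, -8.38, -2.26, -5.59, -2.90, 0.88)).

√(Σ(x_i - y_i)²) = √((-2.38 - (-8.6))² + (3.11 - (-8.38))² + (7.66 - (-2.26))² + (-4.94 - (-5.59))² + (5.03 - (-2.9))² + (-9.58 - 0.88)²)
= √(6.22² + 11.49² + 9.92² + 0.65² + 7.93² + (-10.46)²) = √(38.6884 + 132.0201 + 98.4064 + 0.4225 + 62.8849 + 109.4116) = √441.8339 ≈ 21.0198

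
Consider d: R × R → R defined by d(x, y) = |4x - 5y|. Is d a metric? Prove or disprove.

No. d fails symmetry: d(3, 8) = |4·3 - 5·8| = |-28| = 28, but d(8, 3) = |4·8 - 5·3| = |17| = 17. Since 28 ≠ 17, d(x,y) ≠ d(y,x) in general.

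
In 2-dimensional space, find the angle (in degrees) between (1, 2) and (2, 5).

With u = (1, 2), v = (2, 5):
u·v = 1·2 + 2·5 = 2 + 10 = 12.
|u| = √(1² + 2²) = √5, |v| = √(2² + 5²) = √29, so |u||v| = √(5·29) = √145.
cos θ = (u·v)/(|u||v|) = 12/√145 ≈ 0.996546
θ = arccos(0.996546) ≈ 4.76°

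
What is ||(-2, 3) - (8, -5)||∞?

max(|x_i - y_i|) = max(|-2 - 8|, |3 - (-5)|) = max(10, 8) = 10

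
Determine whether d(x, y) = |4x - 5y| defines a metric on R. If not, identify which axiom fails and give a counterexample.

No. d fails symmetry: d(1, 9) = |4·1 - 5·9| = |-41| = 41, but d(9, 1) = |4·9 - 5·1| = |31| = 31. Since 41 ≠ 31, d(x,y) ≠ d(y,x) in general.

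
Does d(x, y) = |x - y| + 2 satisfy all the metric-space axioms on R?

No. d fails identity of indiscernibles (specifically d(x,x) = 0): d(4, 4) = |4 - 4| + 2 = 0 + 2 = 2 ≠ 0.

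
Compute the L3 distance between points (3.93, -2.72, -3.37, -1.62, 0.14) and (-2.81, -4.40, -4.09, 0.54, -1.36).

(Σ|x_i - y_i|^3)^(1/3) = (|3.93 - (-2.81)|^3 + |-2.72 - (-4.4)|^3 + |-3.37 - (-4.09)|^3 + |-1.62 - 0.54|^3 + |0.14 - (-1.36)|^3)^(1/3)
= (6.74^3 + 1.68^3 + 0.72^3 + 2.16^3 + 1.5^3)^(1/3) ≈ (306.182 + 4.7416 + 0.3732 + 10.0777 + 3.375)^(1/3) = (324.7495)^(1/3) ≈ 6.8736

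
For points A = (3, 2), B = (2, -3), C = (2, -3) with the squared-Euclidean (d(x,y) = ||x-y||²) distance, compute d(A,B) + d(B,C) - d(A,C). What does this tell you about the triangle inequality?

d(A,B) = 1² + 5² = 26, d(B,C) = 0² + 0² = 0, d(A,C) = 1² + 5² = 26.
d(A,B) + d(B,C) - d(A,C) = 26 + 0 - 26 = 26 - 26 = 0. This is ≥ 0, so the triangle inequality holds for these points.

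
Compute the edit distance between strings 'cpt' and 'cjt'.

Let D[i][j] be the edit distance between the first i characters of 'cpt' and the first j characters of 'cjt', with D[i][0] = i, D[0][j] = j, and D[i][j] = D[i-1][j-1] if the characters match, else 1 + min(D[i-1][j], D[i][j-1], D[i-1][j-1]). Filling the table (rows: prefixes of 'cpt', columns: prefixes of 'cjt'):
     ε  c  j  t
  ε  0  1  2  3
  c  1  0  1  2
  p  2  1  1  2
  t  3  2  2  1
The bottom-right entry gives D[3][3] = 1, so no sequence of fewer than 1 edit works. Backtracking through the table gives one optimal edit sequence (1 edit):
  cpt → cjt (sub p→j @2)
Edit distance = 1.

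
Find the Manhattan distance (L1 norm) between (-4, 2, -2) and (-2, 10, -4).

Σ|x_i - y_i| = |-4 - (-2)| + |2 - 10| + |-2 - (-4)| = 2 + 8 + 2 = 12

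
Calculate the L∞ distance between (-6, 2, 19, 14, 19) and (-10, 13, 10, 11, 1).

max(|x_i - y_i|) = max(|-6 - (-10)|, |2 - 13|, |19 - 10|, |14 - 11|, |19 - 1|) = max(4, 11, 9, 3, 18) = 18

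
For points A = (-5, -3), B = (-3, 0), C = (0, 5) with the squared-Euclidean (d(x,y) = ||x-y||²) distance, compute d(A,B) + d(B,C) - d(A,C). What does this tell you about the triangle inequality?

d(A,B) = 2² + 3² = 13, d(B,C) = 3² + 5² = 34, d(A,C) = 5² + 8² = 89.
d(A,B) + d(B,C) - d(A,C) = 13 + 34 - 89 = 47 - 89 = -42. This is < 0, so the triangle inequality FAILS for these points (squared-Euclidean is not a metric).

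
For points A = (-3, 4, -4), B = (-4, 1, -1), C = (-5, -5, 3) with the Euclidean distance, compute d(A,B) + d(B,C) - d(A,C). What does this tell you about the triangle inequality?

d(A,B) = √(1² + 3² + 3²) = √19 ≈ 4.3589, d(B,C) = √(1² + 6² + 4²) = √53 ≈ 7.2801, d(A,C) = √(2² + 9² + 7²) = √134 ≈ 11.5758.
d(A,B) + d(B,C) - d(A,C) = 4.3589 + 7.2801 - 11.5758 = 11.639 - 11.5758 = 0.0632 (to 4 decimal places). This is ≥ 0, so the triangle inequality holds for these points.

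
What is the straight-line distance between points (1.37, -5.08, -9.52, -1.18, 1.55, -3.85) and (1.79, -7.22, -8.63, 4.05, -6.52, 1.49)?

√(Σ(x_i - y_i)²) = √((1.37 - 1.79)² + (-5.08 - (-7.22))² + (-9.52 - (-8.63))² + (-1.18 - 4.05)² + (1.55 - (-6.52))² + (-3.85 - 1.49)²)
= √((-0.42)² + 2.14² + (-0.89)² + (-5.23)² + 8.07² + (-5.34)²) = √(0.1764 + 4.5796 + 0.7921 + 27.3529 + 65.1249 + 28.5156) = √126.5415 ≈ 11.2491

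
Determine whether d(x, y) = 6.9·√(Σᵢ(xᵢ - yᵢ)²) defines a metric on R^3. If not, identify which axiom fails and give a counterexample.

Yes. The L2 (Euclidean) norm induces a metric on R^3, and multiplying a metric by a positive constant 6.9 > 0 preserves all four axioms: non-negativity (6.9·||x-y|| ≥ 0), identity (6.9·||x-y|| = 0 ⟺ ||x-y|| = 0 ⟺ x = y), symmetry (||x-y|| = ||y-x||), and the triangle inequality (6.9·||x-z|| ≤ 6.9·||x-y|| + 6.9·||y-z||). So d is a metric.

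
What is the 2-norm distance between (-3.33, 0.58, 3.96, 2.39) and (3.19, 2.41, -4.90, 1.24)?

(Σ|x_i - y_i|^2)^(1/2) = (|-3.33 - 3.19|^2 + |0.58 - 2.41|^2 + |3.96 - (-4.9)|^2 + |2.39 - 1.24|^2)^(1/2)
= (6.52^2 + 1.83^2 + 8.86^2 + 1.15^2)^(1/2) = (42.5104 + 3.3489 + 78.4996 + 1.3225)^(1/2) = (125.6814)^(1/2) ≈ 11.2108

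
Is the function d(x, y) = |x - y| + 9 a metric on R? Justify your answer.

No. d fails identity of indiscernibles (specifically d(x,x) = 0): d(4, 4) = |4 - 4| + 9 = 0 + 9 = 9 ≠ 0.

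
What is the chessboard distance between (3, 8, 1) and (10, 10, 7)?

max(|x_i - y_i|) = max(|3 - 10|, |8 - 10|, |1 - 7|) = max(7, 2, 6) = 7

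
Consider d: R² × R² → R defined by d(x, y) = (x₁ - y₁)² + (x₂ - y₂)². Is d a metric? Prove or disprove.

No. The squared Euclidean distance fails the triangle inequality. Counterexample: x = (0, 0), y = (3, 1), z = (6, 2). d(x,z) = 6² + 2² = 40, but d(x,y) + d(y,z) = (3² + 1²) + (3² + 1²) = 10 + 10 = 20. Since 40 > 20, the triangle inequality is violated. (Note: √d, the ordinary Euclidean distance, IS a metric.)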